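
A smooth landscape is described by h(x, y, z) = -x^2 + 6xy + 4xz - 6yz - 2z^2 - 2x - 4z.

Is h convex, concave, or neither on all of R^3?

neither

h is quadratic, so its Hessian is the constant matrix H = [[-2, 6, 4], [6, 0, -6], [4, -6, -4]].
Leading principal minors: -2, -36, -72.
Neither pattern holds ⇒ H is indefinite ⇒ neither convex nor concave.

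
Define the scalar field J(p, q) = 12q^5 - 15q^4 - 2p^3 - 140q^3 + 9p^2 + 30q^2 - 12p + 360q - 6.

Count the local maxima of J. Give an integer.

2

J separates as a function of p plus a function of q, so ∇J=0 decouples.
∂J/∂p = -6(p - 2)(p - 1) = 0 at p ∈ {1, 2}; ∂J/∂q = 60(q - 3)(q - 1)(q + 1)(q + 2) = 0 at q ∈ {-2, -1, 1, 3}.
The Hessian is diagonal: diag(J_pp, J_qq). Second derivatives: J_pp(1)=6, J_pp(2)=-6; J_qq(-2)=-900, J_qq(-1)=480, J_qq(1)=-720, J_qq(3)=2400.
Local maxima occur where both diagonal entries negative: (2, -2), (2, 1). Count: 2.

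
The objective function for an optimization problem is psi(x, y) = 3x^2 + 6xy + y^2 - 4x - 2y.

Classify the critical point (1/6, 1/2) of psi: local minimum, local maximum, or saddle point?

The Hessian of psi is constant: H = [[6, 6], [6, 2]].
det(H) = 6·2 − 6² = -24.
Since det(H) < 0, H is indefinite and the critical point is a saddle point.

saddle point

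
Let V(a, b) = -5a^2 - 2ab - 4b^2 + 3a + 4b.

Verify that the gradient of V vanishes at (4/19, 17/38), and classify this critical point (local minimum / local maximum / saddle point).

∇V = (-10a - 2b + 3, -2a - 8b + 4); substituting (4/19, 17/38) gives ∇V = (0, 0), so (4/19, 17/38) is indeed a critical point.
The Hessian of V is constant: H = [[-10, -2], [-2, -8]].
det(H) = (-10)·(-8) − (-2)² = 76.
det(H) > 0 and tr(H) = -18 < 0, so H is negative definite and the point is a local maximum.

local maximum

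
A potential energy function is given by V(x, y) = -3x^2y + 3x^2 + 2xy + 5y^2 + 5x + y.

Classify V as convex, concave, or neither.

neither

The term -3x^2y is cubic, so the Hessian is not constant.
∂²V/∂x² = -6y + 6, which takes both signs as y varies (negative for sufficiently large y). A diagonal entry of the Hessian changing sign means the Hessian is neither positive- nor negative-semidefinite on all of R^2.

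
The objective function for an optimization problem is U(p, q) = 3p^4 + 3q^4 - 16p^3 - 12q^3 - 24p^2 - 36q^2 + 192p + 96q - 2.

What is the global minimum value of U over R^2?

-498

U(p,q) separates as A(p) + B(q) − 2, so its minimum is min A + min B − 2.
A'(p) = 12(p - 4)(p - 2)(p + 2) vanishes at p ∈ {-2, 2, 4}; B'(q) = 12(q - 4)(q - 1)(q + 2) vanishes at q ∈ {-2, 1, 4}.
Local minima of A (where A''>0): A(-2)=-304, A(4)=128. Local minima of B: B(-2)=-192, B(4)=-192.
So the global minimum of U is A(-2) + B(-2) − 2 = -304 − 192 − 2 = -498, attained at (-2, -2).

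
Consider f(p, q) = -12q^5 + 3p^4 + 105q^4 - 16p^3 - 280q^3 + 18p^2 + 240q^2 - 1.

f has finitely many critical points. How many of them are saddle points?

6

f separates as a function of p plus a function of q, so ∇f=0 decouples.
∂f/∂p = 12p(p - 3)(p - 1) = 0 at p ∈ {0, 1, 3}; ∂f/∂q = -60q(q - 4)(q - 2)(q - 1) = 0 at q ∈ {0, 1, 2, 4}.
The Hessian is diagonal: diag(f_pp, f_qq). Second derivatives: f_pp(0)=36, f_pp(1)=-24, f_pp(3)=72; f_qq(0)=480, f_qq(1)=-180, f_qq(2)=240, f_qq(4)=-1440.
Saddle points occur where the two diagonal entries have opposite signs: (0, 1), (0, 4), (1, 0), (1, 2), (3, 1), (3, 4). Count: 6.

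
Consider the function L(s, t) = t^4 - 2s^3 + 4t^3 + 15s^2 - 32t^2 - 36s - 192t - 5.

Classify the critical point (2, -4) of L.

local minimum

The mixed partial ∂²L/∂s∂t is 0, so the Hessian at any point is diag(L_ss, L_tt) = diag(6(-2s + 5), 4(3t^2 + 6t - 16)).
At (2, -4): H = diag(6, 32).
Both eigenvalues are positive, so H is positive definite: a local minimum.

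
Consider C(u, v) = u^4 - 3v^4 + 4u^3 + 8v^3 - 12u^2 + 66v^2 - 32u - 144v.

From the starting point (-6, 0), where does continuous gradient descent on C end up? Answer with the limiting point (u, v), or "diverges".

(-4, 1)

C is separable, so gradient descent decouples: u follows -∂C/∂u, v follows -∂C/∂v.
∂C/∂u = 4(u - 2)(u + 1)(u + 4); at u=-6 this is -320, so u increases.
∂C/∂v = -12(v - 4)(v - 1)(v + 3); at v=0 this is -144, so v increases.
u converges to its nearest critical value -4 (a local min of the u-part); v converges to 1. The iterate converges to (-4, 1).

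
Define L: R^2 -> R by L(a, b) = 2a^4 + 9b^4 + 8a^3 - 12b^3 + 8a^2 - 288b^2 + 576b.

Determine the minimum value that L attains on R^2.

-3840

L(a,b) separates as P(a) + Q(b), so its minimum is min P + min Q.
P'(a) = 8a(a + 1)(a + 2) vanishes at a ∈ {-2, -1, 0}; Q'(b) = 36(b - 4)(b - 1)(b + 4) vanishes at b ∈ {-4, 1, 4}.
Local minima of P (where P''>0): P(-2)=0, P(0)=0. Local minima of Q: Q(-4)=-3840, Q(4)=-768.
So the global minimum of L is P(-2) + Q(-4) = 0 − 3840 = -3840, attained at (-2, -4).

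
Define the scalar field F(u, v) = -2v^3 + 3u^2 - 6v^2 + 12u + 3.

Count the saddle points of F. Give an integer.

F separates as a function of u plus a function of v, so ∇F=0 decouples.
∂F/∂u = 6(u + 2) = 0 at u ∈ {-2}; ∂F/∂v = -6v(v + 2) = 0 at v ∈ {-2, 0}.
The Hessian is diagonal: diag(F_uu, F_vv). Second derivatives: F_uu(-2)=6; F_vv(-2)=12, F_vv(0)=-12.
Saddle points occur where the two diagonal entries have opposite signs: (-2, 0). Count: 1.

1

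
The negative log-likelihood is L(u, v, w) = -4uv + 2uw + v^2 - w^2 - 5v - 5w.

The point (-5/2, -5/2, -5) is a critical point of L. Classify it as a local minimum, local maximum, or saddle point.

The Hessian is constant: H = [[0, -4, 2], [-4, 2, 0], [2, 0, -2]].
Leading principal minors: Δ₁ = 0, Δ₂ = -16, Δ₃ = 24.
The minors fit neither the all-positive nor the alternating-sign pattern, so H is indefinite: a saddle point.

saddle point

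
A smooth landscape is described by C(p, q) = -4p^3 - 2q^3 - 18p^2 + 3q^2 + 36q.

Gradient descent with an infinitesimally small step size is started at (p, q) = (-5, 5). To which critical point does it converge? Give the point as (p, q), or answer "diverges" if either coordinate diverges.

C is separable, so gradient descent decouples: p follows -∂C/∂p, q follows -∂C/∂q.
∂C/∂p = -12p(p + 3); at p=-5 this is -120, so p increases.
∂C/∂q = -6(q - 3)(q + 2); at q=5 this is -84, so q increases.
The q-coordinate has no critical point in that direction and runs off to infinity.

diverges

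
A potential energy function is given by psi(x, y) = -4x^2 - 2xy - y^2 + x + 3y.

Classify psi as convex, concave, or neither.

psi is quadratic, so its Hessian is the constant matrix H = [[-8, -2], [-2, -2]].
det(H) = 12, tr(H) = -10.
det(H) > 0 and tr(H) < 0, so H is negative definite everywhere: concave.

concave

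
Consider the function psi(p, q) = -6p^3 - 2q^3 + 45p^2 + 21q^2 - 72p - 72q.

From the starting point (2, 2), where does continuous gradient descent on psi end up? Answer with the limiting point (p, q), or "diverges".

(1, 3)

psi is separable, so gradient descent decouples: p follows -∂psi/∂p, q follows -∂psi/∂q.
∂psi/∂p = -18(p - 4)(p - 1); at p=2 this is 36, so p decreases.
∂psi/∂q = -6(q - 4)(q - 3); at q=2 this is -12, so q increases.
p converges to its nearest critical value 1 (a local min of the p-part); q converges to 3. The iterate converges to (1, 3).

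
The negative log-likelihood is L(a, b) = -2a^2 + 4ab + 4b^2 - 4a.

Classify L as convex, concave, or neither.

neither

L is quadratic, so its Hessian is the constant matrix H = [[-4, 4], [4, 8]].
det(H) = -48, tr(H) = 4.
det(H) < 0, so H is indefinite: neither convex nor concave.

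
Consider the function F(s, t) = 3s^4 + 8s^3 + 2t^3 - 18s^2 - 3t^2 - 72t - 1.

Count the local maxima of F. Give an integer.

F separates as a function of s plus a function of t, so ∇F=0 decouples.
∂F/∂s = 12s(s - 1)(s + 3) = 0 at s ∈ {-3, 0, 1}; ∂F/∂t = 6(t - 4)(t + 3) = 0 at t ∈ {-3, 4}.
The Hessian is diagonal: diag(F_ss, F_tt). Second derivatives: F_ss(-3)=144, F_ss(0)=-36, F_ss(1)=48; F_tt(-3)=-42, F_tt(4)=42.
Local maxima occur where both diagonal entries negative: (0, -3). Count: 1.

1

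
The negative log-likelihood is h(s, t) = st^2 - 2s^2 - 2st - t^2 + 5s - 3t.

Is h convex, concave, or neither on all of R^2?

neither

The term st^2 is cubic, so the Hessian is not constant.
∂²h/∂t² = 2s - 2, which takes both signs as s varies (negative for sufficiently negative s). A diagonal entry of the Hessian changing sign means the Hessian is neither positive- nor negative-semidefinite on all of R^2.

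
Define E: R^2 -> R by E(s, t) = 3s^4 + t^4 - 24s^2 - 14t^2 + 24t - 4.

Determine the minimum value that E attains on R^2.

E(s,t) separates as P(s) + Q(t) − 4, so its minimum is min P + min Q − 4.
P'(s) = 12s(s - 2)(s + 2) vanishes at s ∈ {-2, 0, 2}; Q'(t) = 4(t - 2)(t - 1)(t + 3) vanishes at t ∈ {-3, 1, 2}.
Local minima of P (where P''>0): P(-2)=-48, P(2)=-48. Local minima of Q: Q(-3)=-117, Q(2)=8.
So the global minimum of E is P(-2) + Q(-3) − 4 = -48 − 117 − 4 = -169, attained at (-2, -3).

-169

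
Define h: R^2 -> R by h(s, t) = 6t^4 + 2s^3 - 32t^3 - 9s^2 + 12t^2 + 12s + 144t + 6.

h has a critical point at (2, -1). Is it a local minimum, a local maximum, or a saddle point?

local minimum

The mixed partial ∂²h/∂s∂t is 0, so the Hessian at any point is diag(h_ss, h_tt) = diag(6(2s - 3), 24(3t^2 - 8t + 1)).
At (2, -1): H = diag(6, 288).
Both eigenvalues are positive, so H is positive definite: a local minimum.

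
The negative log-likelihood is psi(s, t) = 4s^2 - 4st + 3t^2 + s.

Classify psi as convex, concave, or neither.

psi is quadratic, so its Hessian is the constant matrix H = [[8, -4], [-4, 6]].
det(H) = 32, tr(H) = 14.
det(H) > 0 and tr(H) > 0, so H is positive definite everywhere: convex.

convex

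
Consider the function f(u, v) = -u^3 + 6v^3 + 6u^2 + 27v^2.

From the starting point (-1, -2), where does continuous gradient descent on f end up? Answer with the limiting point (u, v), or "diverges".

f is separable, so gradient descent decouples: u follows -∂f/∂u, v follows -∂f/∂v.
∂f/∂u = -3u(u - 4); at u=-1 this is -15, so u increases.
∂f/∂v = 18v(v + 3); at v=-2 this is -36, so v increases.
u converges to its nearest critical value 0 (a local min of the u-part); v converges to 0. The iterate converges to (0, 0).

(0, 0)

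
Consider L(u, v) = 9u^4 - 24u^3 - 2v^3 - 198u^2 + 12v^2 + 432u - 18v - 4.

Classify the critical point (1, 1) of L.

saddle point

The mixed partial ∂²L/∂u∂v is 0, so the Hessian at any point is diag(L_uu, L_vv) = diag(36(3u^2 - 4u - 11), 12(-v + 2)).
At (1, 1): H = diag(-432, 12).
The eigenvalues have opposite signs, so H is indefinite: a saddle point.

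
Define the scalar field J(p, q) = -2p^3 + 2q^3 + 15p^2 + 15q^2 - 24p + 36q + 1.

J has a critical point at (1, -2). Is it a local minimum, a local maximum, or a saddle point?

The mixed partial ∂²J/∂p∂q is 0, so the Hessian at any point is diag(J_pp, J_qq) = diag(6(-2p + 5), 6(2q + 5)).
At (1, -2): H = diag(18, 6).
Both eigenvalues are positive, so H is positive definite: a local minimum.

local minimum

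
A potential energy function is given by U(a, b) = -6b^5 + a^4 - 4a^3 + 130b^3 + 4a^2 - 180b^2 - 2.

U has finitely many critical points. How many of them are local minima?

U separates as a function of a plus a function of b, so ∇U=0 decouples.
∂U/∂a = 4a(a - 2)(a - 1) = 0 at a ∈ {0, 1, 2}; ∂U/∂b = -30b(b - 3)(b - 1)(b + 4) = 0 at b ∈ {-4, 0, 1, 3}.
The Hessian is diagonal: diag(U_aa, U_bb). Second derivatives: U_aa(0)=8, U_aa(1)=-4, U_aa(2)=8; U_bb(-4)=4200, U_bb(0)=-360, U_bb(1)=300, U_bb(3)=-1260.
Local minima occur where both diagonal entries positive: (0, -4), (0, 1), (2, -4), (2, 1). Count: 4.

4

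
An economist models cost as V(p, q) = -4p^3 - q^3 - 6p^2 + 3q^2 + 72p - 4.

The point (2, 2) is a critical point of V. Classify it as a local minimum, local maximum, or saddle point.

local maximum

The mixed partial ∂²V/∂p∂q is 0, so the Hessian at any point is diag(V_pp, V_qq) = diag(-12(2p + 1), 6(-q + 1)).
At (2, 2): H = diag(-60, -6).
Both eigenvalues are negative, so H is negative definite: a local maximum.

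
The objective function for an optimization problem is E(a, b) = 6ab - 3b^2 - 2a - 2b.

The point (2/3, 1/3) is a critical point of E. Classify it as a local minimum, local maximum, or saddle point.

saddle point

The Hessian of E is constant: H = [[0, 6], [6, -6]].
det(H) = 0·(-6) − 6² = -36.
Since det(H) < 0, H is indefinite and the critical point is a saddle point.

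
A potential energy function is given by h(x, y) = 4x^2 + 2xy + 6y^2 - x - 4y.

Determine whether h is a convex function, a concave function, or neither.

h is quadratic, so its Hessian is the constant matrix H = [[8, 2], [2, 12]].
det(H) = 92, tr(H) = 20.
det(H) > 0 and tr(H) > 0, so H is positive definite everywhere: convex.

convex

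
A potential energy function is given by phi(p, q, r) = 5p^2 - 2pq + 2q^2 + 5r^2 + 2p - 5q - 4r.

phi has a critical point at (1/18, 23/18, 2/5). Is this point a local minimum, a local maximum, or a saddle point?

The Hessian is constant: H = [[10, -2, 0], [-2, 4, 0], [0, 0, 10]].
Leading principal minors: Δ₁ = 10, Δ₂ = 36, Δ₃ = 360.
All leading minors are positive, so H is positive definite: a local minimum.

local minimum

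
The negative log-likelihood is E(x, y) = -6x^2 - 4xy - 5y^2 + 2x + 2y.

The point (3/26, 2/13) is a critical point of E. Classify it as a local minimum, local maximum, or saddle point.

The Hessian of E is constant: H = [[-12, -4], [-4, -10]].
det(H) = (-12)·(-10) − (-4)² = 104.
det(H) > 0 and tr(H) = -22 < 0, so H is negative definite and the point is a local maximum.

local maximum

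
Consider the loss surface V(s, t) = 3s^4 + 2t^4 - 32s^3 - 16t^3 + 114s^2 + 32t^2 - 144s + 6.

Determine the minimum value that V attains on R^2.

-53

V(s,t) separates as P(s) + Q(t) + 6, so its minimum is min P + min Q + 6.
P'(s) = 12(s - 4)(s - 3)(s - 1) vanishes at s ∈ {1, 3, 4}; Q'(t) = 8t(t - 4)(t - 2) vanishes at t ∈ {0, 2, 4}.
Local minima of P (where P''>0): P(1)=-59, P(4)=-32. Local minima of Q: Q(0)=0, Q(4)=0.
So the global minimum of V is P(1) + Q(0) + 6 = -59 + 0 + 6 = -53, attained at (1, 0).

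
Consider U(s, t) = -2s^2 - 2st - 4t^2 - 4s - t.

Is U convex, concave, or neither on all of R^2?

concave

U is quadratic, so its Hessian is the constant matrix H = [[-4, -2], [-2, -8]].
det(H) = 28, tr(H) = -12.
det(H) > 0 and tr(H) < 0, so H is negative definite everywhere: concave.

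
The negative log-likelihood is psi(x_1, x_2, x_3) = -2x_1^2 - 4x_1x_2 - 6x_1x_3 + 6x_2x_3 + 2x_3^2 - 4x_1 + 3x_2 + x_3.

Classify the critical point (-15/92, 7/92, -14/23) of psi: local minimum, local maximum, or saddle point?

saddle point

The Hessian is constant: H = [[-4, -4, -6], [-4, 0, 6], [-6, 6, 4]].
Leading principal minors: Δ₁ = -4, Δ₂ = -16, Δ₃ = 368.
The minors fit neither the all-positive nor the alternating-sign pattern, so H is indefinite: a saddle point.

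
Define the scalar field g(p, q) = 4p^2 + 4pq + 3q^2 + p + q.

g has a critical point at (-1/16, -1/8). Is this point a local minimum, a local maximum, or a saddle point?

The Hessian of g is constant: H = [[8, 4], [4, 6]].
det(H) = 8·6 − 4² = 32.
det(H) > 0 and tr(H) = 14 > 0, so H is positive definite and the point is a local minimum.

local minimum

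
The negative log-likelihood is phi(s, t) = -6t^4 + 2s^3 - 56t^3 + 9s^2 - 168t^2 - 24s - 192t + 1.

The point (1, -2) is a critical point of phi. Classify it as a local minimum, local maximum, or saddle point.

local minimum

The mixed partial ∂²phi/∂s∂t is 0, so the Hessian at any point is diag(phi_ss, phi_tt) = diag(6(2s + 3), -24(3t^2 + 14t + 14)).
At (1, -2): H = diag(30, 48).
Both eigenvalues are positive, so H is positive definite: a local minimum.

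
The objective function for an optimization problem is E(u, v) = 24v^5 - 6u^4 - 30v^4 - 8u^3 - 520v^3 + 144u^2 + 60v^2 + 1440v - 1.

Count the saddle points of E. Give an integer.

E separates as a function of u plus a function of v, so ∇E=0 decouples.
∂E/∂u = -24u(u - 3)(u + 4) = 0 at u ∈ {-4, 0, 3}; ∂E/∂v = 120(v - 4)(v - 1)(v + 1)(v + 3) = 0 at v ∈ {-3, -1, 1, 4}.
The Hessian is diagonal: diag(E_uu, E_vv). Second derivatives: E_uu(-4)=-672, E_uu(0)=288, E_uu(3)=-504; E_vv(-3)=-6720, E_vv(-1)=2400, E_vv(1)=-2880, E_vv(4)=12600.
Saddle points occur where the two diagonal entries have opposite signs: (-4, -1), (-4, 4), (0, -3), (0, 1), (3, -1), (3, 4). Count: 6.

6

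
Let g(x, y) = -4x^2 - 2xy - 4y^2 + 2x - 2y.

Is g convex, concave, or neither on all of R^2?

concave

g is quadratic, so its Hessian is the constant matrix H = [[-8, -2], [-2, -8]].
det(H) = 60, tr(H) = -16.
det(H) > 0 and tr(H) < 0, so H is negative definite everywhere: concave.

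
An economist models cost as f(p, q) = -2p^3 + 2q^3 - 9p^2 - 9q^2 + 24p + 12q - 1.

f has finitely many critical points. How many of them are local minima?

f separates as a function of p plus a function of q, so ∇f=0 decouples.
∂f/∂p = -6(p - 1)(p + 4) = 0 at p ∈ {-4, 1}; ∂f/∂q = 6(q - 2)(q - 1) = 0 at q ∈ {1, 2}.
The Hessian is diagonal: diag(f_pp, f_qq). Second derivatives: f_pp(-4)=30, f_pp(1)=-30; f_qq(1)=-6, f_qq(2)=6.
Local minima occur where both diagonal entries positive: (-4, 2). Count: 1.

1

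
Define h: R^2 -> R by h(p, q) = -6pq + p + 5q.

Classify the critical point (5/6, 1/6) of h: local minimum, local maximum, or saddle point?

saddle point

The Hessian of h is constant: H = [[0, -6], [-6, 0]].
det(H) = 0·0 − (-6)² = -36.
Since det(H) < 0, H is indefinite and the critical point is a saddle point.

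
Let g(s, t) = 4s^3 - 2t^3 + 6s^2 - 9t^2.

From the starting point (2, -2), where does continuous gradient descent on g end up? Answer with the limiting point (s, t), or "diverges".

(0, -3)

g is separable, so gradient descent decouples: s follows -∂g/∂s, t follows -∂g/∂t.
∂g/∂s = 12s(s + 1); at s=2 this is 72, so s decreases.
∂g/∂t = -6t(t + 3); at t=-2 this is 12, so t decreases.
s converges to its nearest critical value 0 (a local min of the s-part); t converges to -3. The iterate converges to (0, -3).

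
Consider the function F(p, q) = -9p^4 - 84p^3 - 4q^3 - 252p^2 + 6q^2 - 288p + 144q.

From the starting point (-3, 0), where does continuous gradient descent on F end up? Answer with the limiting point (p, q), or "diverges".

F is separable, so gradient descent decouples: p follows -∂F/∂p, q follows -∂F/∂q.
∂F/∂p = -36(p + 1)(p + 2)(p + 4); at p=-3 this is -72, so p increases.
∂F/∂q = -12(q - 4)(q + 3); at q=0 this is 144, so q decreases.
p converges to its nearest critical value -2 (a local min of the p-part); q converges to -3. The iterate converges to (-2, -3).

(-2, -3)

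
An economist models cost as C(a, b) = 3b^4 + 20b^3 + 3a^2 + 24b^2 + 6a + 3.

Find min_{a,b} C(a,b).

C(a,b) separates as P(a) + Q(b) + 3, so its minimum is min P + min Q + 3.
P'(a) = 6a + 6 vanishes at a ∈ {-1}; Q'(b) = 12b(b + 1)(b + 4) vanishes at b ∈ {-4, -1, 0}.
Local minima of P (where P''>0): P(-1)=-3. Local minima of Q: Q(-4)=-128, Q(0)=0.
So the global minimum of C is P(-1) + Q(-4) + 3 = -3 − 128 + 3 = -128, attained at (-1, -4).

-128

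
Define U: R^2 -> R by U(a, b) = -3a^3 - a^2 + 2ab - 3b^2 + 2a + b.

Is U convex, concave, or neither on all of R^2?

The term -3a^3 is cubic, so the Hessian is not constant.
∂²U/∂a² = -18a - 2, which takes both signs as a varies (negative for sufficiently large a). A diagonal entry of the Hessian changing sign means the Hessian is neither positive- nor negative-semidefinite on all of R^2.

neither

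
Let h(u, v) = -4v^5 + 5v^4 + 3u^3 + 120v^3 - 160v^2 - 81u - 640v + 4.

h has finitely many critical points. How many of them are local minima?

h separates as a function of u plus a function of v, so ∇h=0 decouples.
∂h/∂u = 9(u - 3)(u + 3) = 0 at u ∈ {-3, 3}; ∂h/∂v = -20(v - 4)(v - 2)(v + 1)(v + 4) = 0 at v ∈ {-4, -1, 2, 4}.
The Hessian is diagonal: diag(h_uu, h_vv). Second derivatives: h_uu(-3)=-54, h_uu(3)=54; h_vv(-4)=2880, h_vv(-1)=-900, h_vv(2)=720, h_vv(4)=-1600.
Local minima occur where both diagonal entries positive: (3, -4), (3, 2). Count: 2.

2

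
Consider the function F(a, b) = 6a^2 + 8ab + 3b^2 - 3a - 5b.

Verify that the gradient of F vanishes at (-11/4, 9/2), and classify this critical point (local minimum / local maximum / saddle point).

local minimum

∇F = (12a + 8b - 3, 8a + 6b - 5); substituting (-11/4, 9/2) gives ∇F = (0, 0), so (-11/4, 9/2) is indeed a critical point.
The Hessian of F is constant: H = [[12, 8], [8, 6]].
det(H) = 12·6 − 8² = 8.
det(H) > 0 and tr(H) = 18 > 0, so H is positive definite and the point is a local minimum.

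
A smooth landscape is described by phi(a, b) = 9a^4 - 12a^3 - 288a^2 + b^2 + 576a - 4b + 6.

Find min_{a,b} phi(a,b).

phi(a,b) separates as P(a) + Q(b) + 6, so its minimum is min P + min Q + 6.
P'(a) = 36(a - 4)(a - 1)(a + 4) vanishes at a ∈ {-4, 1, 4}; Q'(b) = 2b - 4 vanishes at b ∈ {2}.
Local minima of P (where P''>0): P(-4)=-3840, P(4)=-768. Local minima of Q: Q(2)=-4.
So the global minimum of phi is P(-4) + Q(2) + 6 = -3840 − 4 + 6 = -3838, attained at (-4, 2).

-3838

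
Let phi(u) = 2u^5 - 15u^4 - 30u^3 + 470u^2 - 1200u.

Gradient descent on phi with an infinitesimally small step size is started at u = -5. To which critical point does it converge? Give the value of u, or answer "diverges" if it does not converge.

diverges

phi'(u) = 10(u - 5)(u - 3)(u - 2)(u + 4), so phi'(-5) = 5600.
Gradient descent moves in the -phi' direction, i.e. u is decreasing.
There is no critical point below u=-5, and phi' keeps the same sign, so the iterate runs off to −∞.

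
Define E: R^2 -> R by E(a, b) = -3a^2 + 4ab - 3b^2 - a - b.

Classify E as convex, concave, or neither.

E is quadratic, so its Hessian is the constant matrix H = [[-6, 4], [4, -6]].
det(H) = 20, tr(H) = -12.
det(H) > 0 and tr(H) < 0, so H is negative definite everywhere: concave.

concave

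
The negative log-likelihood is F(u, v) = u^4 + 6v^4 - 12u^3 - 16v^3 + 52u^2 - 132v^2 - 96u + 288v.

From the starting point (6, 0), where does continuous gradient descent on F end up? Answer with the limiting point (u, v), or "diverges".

F is separable, so gradient descent decouples: u follows -∂F/∂u, v follows -∂F/∂v.
∂F/∂u = 4(u - 4)(u - 3)(u - 2); at u=6 this is 96, so u decreases.
∂F/∂v = 24(v - 4)(v - 1)(v + 3); at v=0 this is 288, so v decreases.
u converges to its nearest critical value 4 (a local min of the u-part); v converges to -3. The iterate converges to (4, -3).

(4, -3)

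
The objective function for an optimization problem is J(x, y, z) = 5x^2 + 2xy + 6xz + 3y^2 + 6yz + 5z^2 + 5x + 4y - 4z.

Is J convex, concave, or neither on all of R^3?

J is quadratic, so its Hessian is the constant matrix H = [[10, 2, 6], [2, 6, 6], [6, 6, 10]].
Leading principal minors: 10, 56, 128.
All positive ⇒ H ≻ 0 ⇒ convex.

convex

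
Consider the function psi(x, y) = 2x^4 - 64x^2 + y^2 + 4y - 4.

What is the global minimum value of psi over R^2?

psi(x,y) separates as P(x) + Q(y) − 4, so its minimum is min P + min Q − 4.
P'(x) = 8x(x - 4)(x + 4) vanishes at x ∈ {-4, 0, 4}; Q'(y) = 2y + 4 vanishes at y ∈ {-2}.
Local minima of P (where P''>0): P(-4)=-512, P(4)=-512. Local minima of Q: Q(-2)=-4.
So the global minimum of psi is P(-4) + Q(-2) − 4 = -512 − 4 − 4 = -520, attained at (-4, -2).

-520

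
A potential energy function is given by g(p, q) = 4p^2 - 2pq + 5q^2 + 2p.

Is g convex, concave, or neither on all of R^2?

convex

g is quadratic, so its Hessian is the constant matrix H = [[8, -2], [-2, 10]].
det(H) = 76, tr(H) = 18.
det(H) > 0 and tr(H) > 0, so H is positive definite everywhere: convex.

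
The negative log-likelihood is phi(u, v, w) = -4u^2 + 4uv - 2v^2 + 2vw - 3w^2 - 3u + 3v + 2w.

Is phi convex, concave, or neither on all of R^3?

phi is quadratic, so its Hessian is the constant matrix H = [[-8, 4, 0], [4, -4, 2], [0, 2, -6]].
Leading principal minors: -8, 16, -64.
Signs alternate −, +, − ⇒ H ≺ 0 ⇒ concave.

concave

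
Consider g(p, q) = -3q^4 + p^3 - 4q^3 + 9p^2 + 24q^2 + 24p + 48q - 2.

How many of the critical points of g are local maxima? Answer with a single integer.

2

g separates as a function of p plus a function of q, so ∇g=0 decouples.
∂g/∂p = 3(p + 2)(p + 4) = 0 at p ∈ {-4, -2}; ∂g/∂q = -12(q - 2)(q + 1)(q + 2) = 0 at q ∈ {-2, -1, 2}.
The Hessian is diagonal: diag(g_pp, g_qq). Second derivatives: g_pp(-4)=-6, g_pp(-2)=6; g_qq(-2)=-48, g_qq(-1)=36, g_qq(2)=-144.
Local maxima occur where both diagonal entries negative: (-4, -2), (-4, 2). Count: 2.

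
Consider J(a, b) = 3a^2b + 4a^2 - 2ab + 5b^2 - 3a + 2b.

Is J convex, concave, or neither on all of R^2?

neither

The term 3a^2b is cubic, so the Hessian is not constant.
∂²J/∂a² = 6b + 8, which takes both signs as b varies (negative for sufficiently negative b). A diagonal entry of the Hessian changing sign means the Hessian is neither positive- nor negative-semidefinite on all of R^2.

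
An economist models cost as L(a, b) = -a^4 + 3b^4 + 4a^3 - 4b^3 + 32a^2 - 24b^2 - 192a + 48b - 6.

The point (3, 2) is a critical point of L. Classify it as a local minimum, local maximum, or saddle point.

local minimum

The mixed partial ∂²L/∂a∂b is 0, so the Hessian at any point is diag(L_aa, L_bb) = diag(4(-3a^2 + 6a + 16), 12(3b^2 - 2b - 4)).
At (3, 2): H = diag(28, 48).
Both eigenvalues are positive, so H is positive definite: a local minimum.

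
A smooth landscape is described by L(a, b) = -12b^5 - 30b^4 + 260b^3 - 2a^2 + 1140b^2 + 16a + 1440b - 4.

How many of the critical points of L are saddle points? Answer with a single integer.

L separates as a function of a plus a function of b, so ∇L=0 decouples.
∂L/∂a = -4(a - 4) = 0 at a ∈ {4}; ∂L/∂b = -60(b - 4)(b + 1)(b + 2)(b + 3) = 0 at b ∈ {-3, -2, -1, 4}.
The Hessian is diagonal: diag(L_aa, L_bb). Second derivatives: L_aa(4)=-4; L_bb(-3)=840, L_bb(-2)=-360, L_bb(-1)=600, L_bb(4)=-12600.
Saddle points occur where the two diagonal entries have opposite signs: (4, -3), (4, -1). Count: 2.

2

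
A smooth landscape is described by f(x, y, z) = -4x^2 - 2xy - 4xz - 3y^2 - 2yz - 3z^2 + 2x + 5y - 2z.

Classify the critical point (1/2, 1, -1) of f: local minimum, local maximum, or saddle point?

local maximum

The Hessian is constant: H = [[-8, -2, -4], [-2, -6, -2], [-4, -2, -6]].
Leading principal minors: Δ₁ = -8, Δ₂ = 44, Δ₃ = -168.
The minors alternate sign starting negative (−, +, −), so H is negative definite: a local maximum.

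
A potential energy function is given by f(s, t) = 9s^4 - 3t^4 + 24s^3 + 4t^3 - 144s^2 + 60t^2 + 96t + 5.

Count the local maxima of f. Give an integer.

f separates as a function of s plus a function of t, so ∇f=0 decouples.
∂f/∂s = 36s(s - 2)(s + 4) = 0 at s ∈ {-4, 0, 2}; ∂f/∂t = -12(t - 4)(t + 1)(t + 2) = 0 at t ∈ {-2, -1, 4}.
The Hessian is diagonal: diag(f_ss, f_tt). Second derivatives: f_ss(-4)=864, f_ss(0)=-288, f_ss(2)=432; f_tt(-2)=-72, f_tt(-1)=60, f_tt(4)=-360.
Local maxima occur where both diagonal entries negative: (0, -2), (0, 4). Count: 2.

2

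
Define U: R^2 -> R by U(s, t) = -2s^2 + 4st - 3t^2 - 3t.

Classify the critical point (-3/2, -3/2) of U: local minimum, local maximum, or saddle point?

The Hessian of U is constant: H = [[-4, 4], [4, -6]].
det(H) = (-4)·(-6) − 4² = 8.
det(H) > 0 and tr(H) = -10 < 0, so H is negative definite and the point is a local maximum.

local maximum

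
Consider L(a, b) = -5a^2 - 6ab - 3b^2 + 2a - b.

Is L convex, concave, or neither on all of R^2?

concave

L is quadratic, so its Hessian is the constant matrix H = [[-10, -6], [-6, -6]].
det(H) = 24, tr(H) = -16.
det(H) > 0 and tr(H) < 0, so H is negative definite everywhere: concave.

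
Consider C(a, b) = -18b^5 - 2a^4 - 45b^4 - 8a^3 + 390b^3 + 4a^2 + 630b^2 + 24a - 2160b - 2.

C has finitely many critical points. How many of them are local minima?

C separates as a function of a plus a function of b, so ∇C=0 decouples.
∂C/∂a = -8(a - 1)(a + 1)(a + 3) = 0 at a ∈ {-3, -1, 1}; ∂C/∂b = -90(b - 3)(b - 1)(b + 2)(b + 4) = 0 at b ∈ {-4, -2, 1, 3}.
The Hessian is diagonal: diag(C_aa, C_bb). Second derivatives: C_aa(-3)=-64, C_aa(-1)=32, C_aa(1)=-64; C_bb(-4)=6300, C_bb(-2)=-2700, C_bb(1)=2700, C_bb(3)=-6300.
Local minima occur where both diagonal entries positive: (-1, -4), (-1, 1). Count: 2.

2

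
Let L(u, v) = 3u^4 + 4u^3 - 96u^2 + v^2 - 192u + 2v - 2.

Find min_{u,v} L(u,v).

L(u,v) separates as P(u) + Q(v) − 2, so its minimum is min P + min Q − 2.
P'(u) = 12(u - 4)(u + 1)(u + 4) vanishes at u ∈ {-4, -1, 4}; Q'(v) = 2v + 2 vanishes at v ∈ {-1}.
Local minima of P (where P''>0): P(-4)=-256, P(4)=-1280. Local minima of Q: Q(-1)=-1.
So the global minimum of L is P(4) + Q(-1) − 2 = -1280 − 1 − 2 = -1283, attained at (4, -1).

-1283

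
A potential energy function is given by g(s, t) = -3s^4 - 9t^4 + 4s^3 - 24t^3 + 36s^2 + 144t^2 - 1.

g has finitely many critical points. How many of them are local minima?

1

g separates as a function of s plus a function of t, so ∇g=0 decouples.
∂g/∂s = -12s(s - 3)(s + 2) = 0 at s ∈ {-2, 0, 3}; ∂g/∂t = -36t(t - 2)(t + 4) = 0 at t ∈ {-4, 0, 2}.
The Hessian is diagonal: diag(g_ss, g_tt). Second derivatives: g_ss(-2)=-120, g_ss(0)=72, g_ss(3)=-180; g_tt(-4)=-864, g_tt(0)=288, g_tt(2)=-432.
Local minima occur where both diagonal entries positive: (0, 0). Count: 1.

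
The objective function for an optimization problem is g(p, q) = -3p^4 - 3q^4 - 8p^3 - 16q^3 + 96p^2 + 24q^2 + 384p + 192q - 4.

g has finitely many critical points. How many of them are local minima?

g separates as a function of p plus a function of q, so ∇g=0 decouples.
∂g/∂p = -12(p - 4)(p + 2)(p + 4) = 0 at p ∈ {-4, -2, 4}; ∂g/∂q = -12(q - 2)(q + 2)(q + 4) = 0 at q ∈ {-4, -2, 2}.
The Hessian is diagonal: diag(g_pp, g_qq). Second derivatives: g_pp(-4)=-192, g_pp(-2)=144, g_pp(4)=-576; g_qq(-4)=-144, g_qq(-2)=96, g_qq(2)=-288.
Local minima occur where both diagonal entries positive: (-2, -2). Count: 1.

1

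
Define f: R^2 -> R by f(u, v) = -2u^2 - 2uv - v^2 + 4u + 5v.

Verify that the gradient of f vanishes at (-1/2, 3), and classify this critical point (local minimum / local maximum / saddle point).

local maximum

∇f = (-4u - 2v + 4, -2u - 2v + 5); substituting (-1/2, 3) gives ∇f = (0, 0), so (-1/2, 3) is indeed a critical point.
The Hessian of f is constant: H = [[-4, -2], [-2, -2]].
det(H) = (-4)·(-2) − (-2)² = 4.
det(H) > 0 and tr(H) = -6 < 0, so H is negative definite and the point is a local maximum.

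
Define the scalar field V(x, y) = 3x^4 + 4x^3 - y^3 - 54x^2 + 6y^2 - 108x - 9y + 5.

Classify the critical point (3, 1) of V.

local minimum

The mixed partial ∂²V/∂x∂y is 0, so the Hessian at any point is diag(V_xx, V_yy) = diag(12(3x^2 + 2x - 9), 6(-y + 2)).
At (3, 1): H = diag(288, 6).
Both eigenvalues are positive, so H is positive definite: a local minimum.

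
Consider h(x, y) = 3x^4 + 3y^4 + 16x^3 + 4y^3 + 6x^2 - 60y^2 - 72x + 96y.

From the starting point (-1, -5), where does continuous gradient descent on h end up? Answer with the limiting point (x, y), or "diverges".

(1, -4)

h is separable, so gradient descent decouples: x follows -∂h/∂x, y follows -∂h/∂y.
∂h/∂x = 12(x - 1)(x + 2)(x + 3); at x=-1 this is -48, so x increases.
∂h/∂y = 12(y - 2)(y - 1)(y + 4); at y=-5 this is -504, so y increases.
x converges to its nearest critical value 1 (a local min of the x-part); y converges to -4. The iterate converges to (1, -4).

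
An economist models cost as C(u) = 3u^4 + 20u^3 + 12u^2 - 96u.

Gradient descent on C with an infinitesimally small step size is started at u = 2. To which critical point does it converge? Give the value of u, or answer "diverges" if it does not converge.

1

C'(u) = 12(u - 1)(u + 2)(u + 4), so C'(2) = 288.
Gradient descent moves in the -C' direction, i.e. u is decreasing.
The nearest critical point in that direction is u = 1, where C'' = 180 > 0 (a local minimum). The iterate converges there.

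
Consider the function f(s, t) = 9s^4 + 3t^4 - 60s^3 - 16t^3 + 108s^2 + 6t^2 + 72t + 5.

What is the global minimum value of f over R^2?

f(s,t) separates as P(s) + Q(t) + 5, so its minimum is min P + min Q + 5.
P'(s) = 36s(s - 3)(s - 2) vanishes at s ∈ {0, 2, 3}; Q'(t) = 12(t - 3)(t - 2)(t + 1) vanishes at t ∈ {-1, 2, 3}.
Local minima of P (where P''>0): P(0)=0, P(3)=81. Local minima of Q: Q(-1)=-47, Q(3)=81.
So the global minimum of f is P(0) + Q(-1) + 5 = 0 − 47 + 5 = -42, attained at (0, -1).

-42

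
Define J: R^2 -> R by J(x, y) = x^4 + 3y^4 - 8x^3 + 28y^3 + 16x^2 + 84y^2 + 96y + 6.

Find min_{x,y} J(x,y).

-58

J(x,y) separates as P(x) + Q(y) + 6, so its minimum is min P + min Q + 6.
P'(x) = 4x(x - 4)(x - 2) vanishes at x ∈ {0, 2, 4}; Q'(y) = 12(y + 1)(y + 2)(y + 4) vanishes at y ∈ {-4, -2, -1}.
Local minima of P (where P''>0): P(0)=0, P(4)=0. Local minima of Q: Q(-4)=-64, Q(-1)=-37.
So the global minimum of J is P(0) + Q(-4) + 6 = 0 − 64 + 6 = -58, attained at (0, -4).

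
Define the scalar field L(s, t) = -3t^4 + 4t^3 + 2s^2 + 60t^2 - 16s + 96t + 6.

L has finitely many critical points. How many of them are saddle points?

L separates as a function of s plus a function of t, so ∇L=0 decouples.
∂L/∂s = 4(s - 4) = 0 at s ∈ {4}; ∂L/∂t = -12(t - 4)(t + 1)(t + 2) = 0 at t ∈ {-2, -1, 4}.
The Hessian is diagonal: diag(L_ss, L_tt). Second derivatives: L_ss(4)=4; L_tt(-2)=-72, L_tt(-1)=60, L_tt(4)=-360.
Saddle points occur where the two diagonal entries have opposite signs: (4, -2), (4, 4). Count: 2.

2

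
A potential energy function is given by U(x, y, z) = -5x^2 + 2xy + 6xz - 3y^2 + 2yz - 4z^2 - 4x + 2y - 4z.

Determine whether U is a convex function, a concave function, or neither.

U is quadratic, so its Hessian is the constant matrix H = [[-10, 2, 6], [2, -6, 2], [6, 2, -8]].
Leading principal minors: -10, 56, -144.
Signs alternate −, +, − ⇒ H ≺ 0 ⇒ concave.

concave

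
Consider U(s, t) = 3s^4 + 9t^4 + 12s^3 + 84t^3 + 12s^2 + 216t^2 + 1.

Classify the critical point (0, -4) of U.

local minimum

The mixed partial ∂²U/∂s∂t is 0, so the Hessian at any point is diag(U_ss, U_tt) = diag(12(3s^2 + 6s + 2), 36(3t^2 + 14t + 12)).
At (0, -4): H = diag(24, 144).
Both eigenvalues are positive, so H is positive definite: a local minimum.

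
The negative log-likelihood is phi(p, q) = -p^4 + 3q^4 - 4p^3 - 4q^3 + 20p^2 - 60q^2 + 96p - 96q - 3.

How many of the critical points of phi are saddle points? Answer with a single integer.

5

phi separates as a function of p plus a function of q, so ∇phi=0 decouples.
∂phi/∂p = -4(p - 3)(p + 2)(p + 4) = 0 at p ∈ {-4, -2, 3}; ∂phi/∂q = 12(q - 4)(q + 1)(q + 2) = 0 at q ∈ {-2, -1, 4}.
The Hessian is diagonal: diag(phi_pp, phi_qq). Second derivatives: phi_pp(-4)=-56, phi_pp(-2)=40, phi_pp(3)=-140; phi_qq(-2)=72, phi_qq(-1)=-60, phi_qq(4)=360.
Saddle points occur where the two diagonal entries have opposite signs: (-4, -2), (-4, 4), (-2, -1), (3, -2), (3, 4). Count: 5.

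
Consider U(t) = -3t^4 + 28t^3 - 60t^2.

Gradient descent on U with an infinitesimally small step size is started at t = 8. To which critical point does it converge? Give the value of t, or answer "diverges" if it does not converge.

diverges

U'(t) = -12t(t - 5)(t - 2), so U'(8) = -1728.
Gradient descent moves in the -U' direction, i.e. t is increasing.
There is no critical point above t=8, and U' keeps the same sign, so the iterate runs off to +∞.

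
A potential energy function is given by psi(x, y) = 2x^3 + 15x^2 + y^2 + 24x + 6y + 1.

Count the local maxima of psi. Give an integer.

psi separates as a function of x plus a function of y, so ∇psi=0 decouples.
∂psi/∂x = 6(x + 1)(x + 4) = 0 at x ∈ {-4, -1}; ∂psi/∂y = 2(y + 3) = 0 at y ∈ {-3}.
The Hessian is diagonal: diag(psi_xx, psi_yy). Second derivatives: psi_xx(-4)=-18, psi_xx(-1)=18; psi_yy(-3)=2.
Local maxima occur where both diagonal entries negative: none. Count: 0.

0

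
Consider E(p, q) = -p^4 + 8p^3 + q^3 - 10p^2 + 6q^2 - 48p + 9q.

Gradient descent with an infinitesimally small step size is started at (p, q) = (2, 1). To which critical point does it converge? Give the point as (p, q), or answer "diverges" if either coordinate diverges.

(3, -1)

E is separable, so gradient descent decouples: p follows -∂E/∂p, q follows -∂E/∂q.
∂E/∂p = -4(p - 4)(p - 3)(p + 1); at p=2 this is -24, so p increases.
∂E/∂q = 3(q + 1)(q + 3); at q=1 this is 24, so q decreases.
p converges to its nearest critical value 3 (a local min of the p-part); q converges to -1. The iterate converges to (3, -1).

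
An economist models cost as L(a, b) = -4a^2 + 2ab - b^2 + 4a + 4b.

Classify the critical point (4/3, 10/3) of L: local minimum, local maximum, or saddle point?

local maximum

The Hessian of L is constant: H = [[-8, 2], [2, -2]].
det(H) = (-8)·(-2) − 2² = 12.
det(H) > 0 and tr(H) = -10 < 0, so H is negative definite and the point is a local maximum.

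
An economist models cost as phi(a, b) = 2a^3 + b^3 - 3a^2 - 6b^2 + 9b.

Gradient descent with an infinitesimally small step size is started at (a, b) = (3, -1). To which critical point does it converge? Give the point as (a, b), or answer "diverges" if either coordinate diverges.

phi is separable, so gradient descent decouples: a follows -∂phi/∂a, b follows -∂phi/∂b.
∂phi/∂a = 6a(a - 1); at a=3 this is 36, so a decreases.
∂phi/∂b = 3(b - 3)(b - 1); at b=-1 this is 24, so b decreases.
The b-coordinate has no critical point in that direction and runs off to infinity.

diverges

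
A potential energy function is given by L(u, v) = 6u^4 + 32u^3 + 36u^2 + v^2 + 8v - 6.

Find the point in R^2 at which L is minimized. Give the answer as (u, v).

L(u,v) separates as P(u) + Q(v) − 6, so its minimum is min P + min Q − 6.
P'(u) = 24u(u + 1)(u + 3) vanishes at u ∈ {-3, -1, 0}; Q'(v) = 2v + 8 vanishes at v ∈ {-4}.
Local minima of P (where P''>0): P(-3)=-54, P(0)=0. Local minima of Q: Q(-4)=-16.
So the global minimum of L is P(-3) + Q(-4) − 6 = -54 − 16 − 6 = -76, attained at (-3, -4).

(-3, -4)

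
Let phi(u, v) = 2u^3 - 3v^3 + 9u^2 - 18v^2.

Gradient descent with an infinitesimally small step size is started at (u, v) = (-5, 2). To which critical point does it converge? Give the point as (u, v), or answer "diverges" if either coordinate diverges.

phi is separable, so gradient descent decouples: u follows -∂phi/∂u, v follows -∂phi/∂v.
∂phi/∂u = 6u(u + 3); at u=-5 this is 60, so u decreases.
∂phi/∂v = -9v(v + 4); at v=2 this is -108, so v increases.
The u-coordinate has no critical point in that direction and runs off to infinity.

diverges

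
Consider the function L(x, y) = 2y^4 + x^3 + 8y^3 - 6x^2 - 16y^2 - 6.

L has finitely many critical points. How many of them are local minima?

2

L separates as a function of x plus a function of y, so ∇L=0 decouples.
∂L/∂x = 3x(x - 4) = 0 at x ∈ {0, 4}; ∂L/∂y = 8y(y - 1)(y + 4) = 0 at y ∈ {-4, 0, 1}.
The Hessian is diagonal: diag(L_xx, L_yy). Second derivatives: L_xx(0)=-12, L_xx(4)=12; L_yy(-4)=160, L_yy(0)=-32, L_yy(1)=40.
Local minima occur where both diagonal entries positive: (4, -4), (4, 1). Count: 2.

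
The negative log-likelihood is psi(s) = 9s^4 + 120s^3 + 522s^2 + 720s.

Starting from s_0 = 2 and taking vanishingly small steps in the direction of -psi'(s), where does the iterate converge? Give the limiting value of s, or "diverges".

psi'(s) = 36(s + 1)(s + 4)(s + 5), so psi'(2) = 4536.
Gradient descent moves in the -psi' direction, i.e. s is decreasing.
The nearest critical point in that direction is s = -1, where psi'' = 432 > 0 (a local minimum). The iterate converges there.

-1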